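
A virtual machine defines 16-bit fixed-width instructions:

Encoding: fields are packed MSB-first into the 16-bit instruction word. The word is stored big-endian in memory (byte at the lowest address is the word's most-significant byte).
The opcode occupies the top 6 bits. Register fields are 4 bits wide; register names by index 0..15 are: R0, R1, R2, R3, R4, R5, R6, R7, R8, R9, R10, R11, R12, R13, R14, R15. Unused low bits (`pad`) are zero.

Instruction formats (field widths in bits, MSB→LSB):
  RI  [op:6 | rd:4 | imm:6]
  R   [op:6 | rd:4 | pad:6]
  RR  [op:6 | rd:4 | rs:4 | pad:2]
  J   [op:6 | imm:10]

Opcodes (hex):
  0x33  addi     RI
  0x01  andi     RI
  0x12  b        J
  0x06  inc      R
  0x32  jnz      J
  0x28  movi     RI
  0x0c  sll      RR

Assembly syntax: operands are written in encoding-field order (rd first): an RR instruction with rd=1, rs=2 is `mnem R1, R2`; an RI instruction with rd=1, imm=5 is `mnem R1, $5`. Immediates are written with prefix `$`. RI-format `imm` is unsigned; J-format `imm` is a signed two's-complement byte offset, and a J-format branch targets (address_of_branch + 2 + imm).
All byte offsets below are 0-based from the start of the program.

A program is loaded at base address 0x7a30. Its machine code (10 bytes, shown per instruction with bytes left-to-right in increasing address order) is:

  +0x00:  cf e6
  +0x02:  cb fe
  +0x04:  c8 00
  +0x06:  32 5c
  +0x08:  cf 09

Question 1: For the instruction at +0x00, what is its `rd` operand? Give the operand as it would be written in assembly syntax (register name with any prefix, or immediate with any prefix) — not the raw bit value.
R15

[00] cf e6 → 0xcfe6
  opcode bits[15:10]=0x33: addi/RI
  [9:6] rd=15 = R15
  [5:0] imm=38 = $38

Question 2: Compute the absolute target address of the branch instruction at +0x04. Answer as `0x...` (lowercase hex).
0x7a36

[04] c8 00 → 0xc800
  opcode bits[15:10]=0x32: jnz/J
  imm@[9:0]=0x0 ⇒ $0
  target = base 0x7a30 + off 0x04 + 2 + imm 0 = 0x7a36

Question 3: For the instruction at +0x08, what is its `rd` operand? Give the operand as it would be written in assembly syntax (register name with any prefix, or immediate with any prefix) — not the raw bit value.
R12

@+08  big-endian(cf 09) = 0xcf09
  op=0xcf09>>10=0x33 ⇒ addi (RI)
  rd: (w>>6)&0xf=0xc → R12
  imm: (w>>0)&0x3f=0x9 → $9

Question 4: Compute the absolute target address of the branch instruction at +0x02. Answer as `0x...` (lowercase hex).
+0x02: cb fe ⇒ word 0xcbfe (big)
  opcode bits[15:10]=0x32: jnz/J
  [9:0] imm=1022 (s10→-2) = $-2
  target = base 0x7a30 + off 0x02 + 2 + imm -2 = 0x7a32

0x7a32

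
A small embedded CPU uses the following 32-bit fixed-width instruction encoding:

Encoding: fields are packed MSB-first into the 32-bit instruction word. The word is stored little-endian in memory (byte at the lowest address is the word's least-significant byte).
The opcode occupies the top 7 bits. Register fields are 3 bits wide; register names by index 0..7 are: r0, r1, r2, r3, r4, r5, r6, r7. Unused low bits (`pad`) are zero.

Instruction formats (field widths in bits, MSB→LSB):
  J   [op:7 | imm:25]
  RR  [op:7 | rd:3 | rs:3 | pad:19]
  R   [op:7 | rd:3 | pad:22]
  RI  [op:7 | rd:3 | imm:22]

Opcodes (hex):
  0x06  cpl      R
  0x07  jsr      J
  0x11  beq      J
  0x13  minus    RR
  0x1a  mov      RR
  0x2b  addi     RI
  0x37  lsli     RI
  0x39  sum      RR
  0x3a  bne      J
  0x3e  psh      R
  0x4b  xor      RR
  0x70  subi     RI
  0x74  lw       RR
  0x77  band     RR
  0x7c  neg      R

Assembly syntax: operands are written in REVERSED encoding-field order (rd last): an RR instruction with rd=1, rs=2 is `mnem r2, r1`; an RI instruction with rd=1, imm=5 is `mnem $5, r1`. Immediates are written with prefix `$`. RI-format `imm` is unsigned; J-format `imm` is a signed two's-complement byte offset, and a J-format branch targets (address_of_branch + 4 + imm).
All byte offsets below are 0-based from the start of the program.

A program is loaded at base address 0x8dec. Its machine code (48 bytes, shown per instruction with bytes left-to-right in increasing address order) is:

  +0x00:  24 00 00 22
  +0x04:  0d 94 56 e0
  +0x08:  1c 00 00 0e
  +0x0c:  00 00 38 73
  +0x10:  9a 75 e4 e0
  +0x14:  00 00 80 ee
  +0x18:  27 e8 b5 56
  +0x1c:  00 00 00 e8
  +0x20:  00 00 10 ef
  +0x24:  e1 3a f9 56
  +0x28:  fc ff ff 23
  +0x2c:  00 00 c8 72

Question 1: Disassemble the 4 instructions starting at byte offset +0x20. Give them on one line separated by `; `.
[20] 00 00 10 ef → 0xef100000
  op=0xef100000>>25=0x77 ⇒ band (RR)
  [24:22] rd=4 = r4
  [21:19] rs=2 = r2
[24] e1 3a f9 56 → 0x56f93ae1
  op=0x56f93ae1>>25=0x2b ⇒ addi (RI)
  [24:22] rd=3 = r3
  [21:0] imm=3750625 = $3750625
[28] fc ff ff 23 → 0x23fffffc
  op=0x23fffffc>>25=0x11 ⇒ beq (J)
  [24:0] imm=33554428 (s25→-4) = $-4
[2c] 00 00 c8 72 → 0x72c80000
  op=0x72c80000>>25=0x39 ⇒ sum (RR)
  [24:22] rd=3 = r3
  [21:19] rs=1 = r1

band r2, r4; addi $3750625, r3; beq $-4; sum r1, r3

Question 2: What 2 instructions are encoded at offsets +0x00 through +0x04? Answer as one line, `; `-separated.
off 0x00: read 24 00 00 22 as little → 0x22000024
  op=0x22000024>>25=0x11 ⇒ beq (J)
  imm@[24:0]=0x24 ⇒ $36
off 0x04: read 0d 94 56 e0 as little → 0xe056940d
  op=0xe056940d>>25=0x70 ⇒ subi (RI)
  rd@[24:22]=0x1 ⇒ r1
  imm@[21:0]=0x16940d ⇒ $1479693

beq $36; subi $1479693, r1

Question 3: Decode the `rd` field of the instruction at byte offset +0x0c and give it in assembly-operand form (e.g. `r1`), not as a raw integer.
+0x0c: 00 00 38 73 ⇒ word 0x73380000 (little)
  top 7b → 0x39 → sum [RR]
  rd: (w>>22)&0x7=0x4 → r4
  rs: (w>>19)&0x7=0x7 → r7

r4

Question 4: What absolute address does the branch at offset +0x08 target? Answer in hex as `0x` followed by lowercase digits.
@+08  little-endian(1c 00 00 0e) = 0x0e00001c
  op=0x0e00001c>>25=0x7 ⇒ jsr (J)
  imm@[24:0]=0x1c ⇒ $28
  target = base 0x8dec + off 0x08 + 4 + imm 28 = 0x8e14

0x8e14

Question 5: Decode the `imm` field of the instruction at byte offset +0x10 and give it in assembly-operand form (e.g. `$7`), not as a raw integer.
$2389402

off 0x10: read 9a 75 e4 e0 as little → 0xe0e4759a
  op=0xe0e4759a>>25=0x70 ⇒ subi (RI)
  rd: (w>>22)&0x7=0x3 → r3
  imm: (w>>0)&0x3fffff=0x24759a → $2389402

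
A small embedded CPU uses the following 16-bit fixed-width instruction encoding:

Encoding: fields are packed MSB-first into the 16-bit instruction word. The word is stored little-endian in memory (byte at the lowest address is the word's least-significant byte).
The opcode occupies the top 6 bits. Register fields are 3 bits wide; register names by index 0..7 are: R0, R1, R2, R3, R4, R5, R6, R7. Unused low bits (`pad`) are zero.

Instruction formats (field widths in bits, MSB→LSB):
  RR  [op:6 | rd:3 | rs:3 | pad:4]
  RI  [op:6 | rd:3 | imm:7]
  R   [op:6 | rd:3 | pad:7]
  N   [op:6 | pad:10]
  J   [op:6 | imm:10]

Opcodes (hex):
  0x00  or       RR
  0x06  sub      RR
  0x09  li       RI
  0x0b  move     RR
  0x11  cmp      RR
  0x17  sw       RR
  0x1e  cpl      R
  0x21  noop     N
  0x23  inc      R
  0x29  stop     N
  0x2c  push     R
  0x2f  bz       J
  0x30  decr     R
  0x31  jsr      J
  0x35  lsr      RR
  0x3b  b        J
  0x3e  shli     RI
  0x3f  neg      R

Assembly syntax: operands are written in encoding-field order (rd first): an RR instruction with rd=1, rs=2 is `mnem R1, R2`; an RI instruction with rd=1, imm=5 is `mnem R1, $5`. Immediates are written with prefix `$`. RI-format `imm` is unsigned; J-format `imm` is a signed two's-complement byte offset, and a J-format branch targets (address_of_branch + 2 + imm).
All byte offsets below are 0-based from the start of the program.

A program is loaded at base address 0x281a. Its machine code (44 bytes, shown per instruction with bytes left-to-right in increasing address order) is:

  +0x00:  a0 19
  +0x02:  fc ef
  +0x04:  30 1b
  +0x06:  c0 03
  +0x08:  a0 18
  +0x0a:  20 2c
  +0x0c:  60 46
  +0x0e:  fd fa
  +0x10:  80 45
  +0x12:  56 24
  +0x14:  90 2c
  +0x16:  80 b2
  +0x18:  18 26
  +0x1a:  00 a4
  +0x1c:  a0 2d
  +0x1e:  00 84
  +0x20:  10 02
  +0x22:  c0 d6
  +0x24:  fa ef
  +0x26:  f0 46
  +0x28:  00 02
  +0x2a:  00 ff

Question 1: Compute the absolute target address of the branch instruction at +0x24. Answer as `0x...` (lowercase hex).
off 0x24: read fa ef as little → 0xeffa
  op=0xeffa>>10=0x3b ⇒ b (J)
  imm: (w>>0)&0x3ff=0x3fa (s10→-6) → $-6
  target = base 0x281a + off 0x24 + 2 + imm -6 = 0x283a

0x283a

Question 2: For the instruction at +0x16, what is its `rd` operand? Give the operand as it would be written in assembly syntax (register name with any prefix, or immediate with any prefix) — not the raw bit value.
+0x16: 80 b2 ⇒ word 0xb280 (little)
  opcode bits[15:10]=0x2c: push/R
  [9:7] rd=5 = R5

R5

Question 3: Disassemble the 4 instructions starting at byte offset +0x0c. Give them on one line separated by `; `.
@+0c  little-endian(60 46) = 0x4660
  op=0x4660>>10=0x11 ⇒ cmp (RR)
  [9:7] rd=4 = R4
  [6:4] rs=6 = R6
@+0e  little-endian(fd fa) = 0xfafd
  op=0xfafd>>10=0x3e ⇒ shli (RI)
  [9:7] rd=5 = R5
  [6:0] imm=125 = $125
@+10  little-endian(80 45) = 0x4580
  op=0x4580>>10=0x11 ⇒ cmp (RR)
  [9:7] rd=3 = R3
  [6:4] rs=0 = R0
@+12  little-endian(56 24) = 0x2456
  op=0x2456>>10=0x9 ⇒ li (RI)
  [9:7] rd=0 = R0
  [6:0] imm=86 = $86

cmp R4, R6; shli R5, $125; cmp R3, R0; li R0, $86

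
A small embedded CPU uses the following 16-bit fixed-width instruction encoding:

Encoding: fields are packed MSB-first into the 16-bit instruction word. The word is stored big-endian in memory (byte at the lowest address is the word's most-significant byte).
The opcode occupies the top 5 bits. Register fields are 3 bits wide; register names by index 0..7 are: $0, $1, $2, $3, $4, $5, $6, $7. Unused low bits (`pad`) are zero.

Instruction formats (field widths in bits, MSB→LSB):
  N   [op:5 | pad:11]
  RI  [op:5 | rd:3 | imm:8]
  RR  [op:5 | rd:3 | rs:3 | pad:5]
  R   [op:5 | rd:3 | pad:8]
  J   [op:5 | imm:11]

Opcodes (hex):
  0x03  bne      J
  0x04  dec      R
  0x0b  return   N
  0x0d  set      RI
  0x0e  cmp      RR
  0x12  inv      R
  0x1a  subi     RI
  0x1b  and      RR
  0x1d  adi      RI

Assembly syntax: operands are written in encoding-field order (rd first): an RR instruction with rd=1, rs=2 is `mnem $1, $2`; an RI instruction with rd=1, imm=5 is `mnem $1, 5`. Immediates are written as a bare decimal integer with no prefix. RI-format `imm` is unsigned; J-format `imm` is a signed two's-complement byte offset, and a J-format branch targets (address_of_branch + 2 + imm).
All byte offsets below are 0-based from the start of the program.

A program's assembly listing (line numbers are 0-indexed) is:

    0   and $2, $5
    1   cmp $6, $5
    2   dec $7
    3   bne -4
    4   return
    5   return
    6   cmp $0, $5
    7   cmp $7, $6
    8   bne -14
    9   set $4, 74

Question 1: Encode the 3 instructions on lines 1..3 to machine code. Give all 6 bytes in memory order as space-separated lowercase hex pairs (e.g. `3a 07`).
L1: cmp op=0xe:5|rd=6:3|rs=5:3|pad=0:5 ⇒ 0x76a0 ⇒ big 76 a0
L2: dec op=0x4:5|rd=7:3|pad=0:8 ⇒ 0x2700 ⇒ big 27 00
L3: bne op=0x3:5|imm=-4:11 ⇒ 0x1ffc ⇒ big 1f fc

76 a0 27 00 1f fc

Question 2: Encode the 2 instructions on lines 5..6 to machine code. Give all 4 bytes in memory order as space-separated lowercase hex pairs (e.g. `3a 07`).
58 00 70 a0

L5: return op=0xb:5|pad=0:11 ⇒ 0x5800 ⇒ big 58 00
L6: cmp op=0xe:5|rd=0:3|rs=5:3|pad=0:5 ⇒ 0x70a0 ⇒ big 70 a0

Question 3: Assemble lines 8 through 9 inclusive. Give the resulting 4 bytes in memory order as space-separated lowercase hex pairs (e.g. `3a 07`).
line 8 (bne): pack op=0x3:5|imm=-14:11 = 0x1ff2; big→ 1f f2
line 9 (set): pack op=0xd:5|rd=4:3|imm=74:8 = 0x6c4a; big→ 6c 4a

1f f2 6c 4a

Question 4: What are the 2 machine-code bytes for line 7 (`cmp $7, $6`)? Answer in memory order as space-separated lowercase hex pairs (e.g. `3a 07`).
77 c0

L7: cmp op=0xe:5|rd=7:3|rs=6:3|pad=0:5 ⇒ 0x77c0 ⇒ big 77 c0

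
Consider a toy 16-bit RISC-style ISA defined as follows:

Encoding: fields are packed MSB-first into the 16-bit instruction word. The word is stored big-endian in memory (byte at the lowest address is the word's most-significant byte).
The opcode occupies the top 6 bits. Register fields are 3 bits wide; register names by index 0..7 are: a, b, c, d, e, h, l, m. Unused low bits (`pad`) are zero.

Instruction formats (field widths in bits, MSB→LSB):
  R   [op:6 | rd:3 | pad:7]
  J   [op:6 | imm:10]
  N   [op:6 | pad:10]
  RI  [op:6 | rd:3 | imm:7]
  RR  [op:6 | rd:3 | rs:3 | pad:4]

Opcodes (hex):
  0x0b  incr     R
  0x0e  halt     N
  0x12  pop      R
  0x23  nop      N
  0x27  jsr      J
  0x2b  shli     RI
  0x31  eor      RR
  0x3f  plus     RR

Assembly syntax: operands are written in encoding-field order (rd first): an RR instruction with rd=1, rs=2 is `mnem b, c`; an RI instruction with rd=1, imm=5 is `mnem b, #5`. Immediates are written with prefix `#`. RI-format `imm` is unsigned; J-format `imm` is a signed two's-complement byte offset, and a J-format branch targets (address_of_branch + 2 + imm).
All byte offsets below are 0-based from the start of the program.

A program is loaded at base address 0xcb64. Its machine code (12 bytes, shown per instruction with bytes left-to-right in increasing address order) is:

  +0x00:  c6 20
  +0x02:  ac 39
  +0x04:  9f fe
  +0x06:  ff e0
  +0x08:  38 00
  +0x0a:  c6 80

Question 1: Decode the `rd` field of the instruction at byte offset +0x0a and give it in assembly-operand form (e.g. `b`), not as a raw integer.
@+0a  big-endian(c6 80) = 0xc680
  op=0xc680>>10=0x31 ⇒ eor (RR)
  rd: (w>>7)&0x7=0x5 → h
  rs: (w>>4)&0x7=0x0 → a

h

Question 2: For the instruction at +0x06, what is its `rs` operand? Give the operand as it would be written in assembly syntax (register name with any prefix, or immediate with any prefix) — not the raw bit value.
@+06  big-endian(ff e0) = 0xffe0
  opcode bits[15:10]=0x3f: plus/RR
  rd@[9:7]=0x7 ⇒ m
  rs@[6:4]=0x6 ⇒ l

l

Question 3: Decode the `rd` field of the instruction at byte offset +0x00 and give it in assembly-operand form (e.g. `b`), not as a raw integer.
e

@+00  big-endian(c6 20) = 0xc620
  top 6b → 0x31 → eor [RR]
  [9:7] rd=4 = e
  [6:4] rs=2 = c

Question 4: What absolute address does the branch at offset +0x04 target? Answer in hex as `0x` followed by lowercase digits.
0xcb68

@+04  big-endian(9f fe) = 0x9ffe
  opcode bits[15:10]=0x27: jsr/J
  [9:0] imm=1022 (s10→-2) = #-2
  target = base 0xcb64 + off 0x04 + 2 + imm -2 = 0xcb68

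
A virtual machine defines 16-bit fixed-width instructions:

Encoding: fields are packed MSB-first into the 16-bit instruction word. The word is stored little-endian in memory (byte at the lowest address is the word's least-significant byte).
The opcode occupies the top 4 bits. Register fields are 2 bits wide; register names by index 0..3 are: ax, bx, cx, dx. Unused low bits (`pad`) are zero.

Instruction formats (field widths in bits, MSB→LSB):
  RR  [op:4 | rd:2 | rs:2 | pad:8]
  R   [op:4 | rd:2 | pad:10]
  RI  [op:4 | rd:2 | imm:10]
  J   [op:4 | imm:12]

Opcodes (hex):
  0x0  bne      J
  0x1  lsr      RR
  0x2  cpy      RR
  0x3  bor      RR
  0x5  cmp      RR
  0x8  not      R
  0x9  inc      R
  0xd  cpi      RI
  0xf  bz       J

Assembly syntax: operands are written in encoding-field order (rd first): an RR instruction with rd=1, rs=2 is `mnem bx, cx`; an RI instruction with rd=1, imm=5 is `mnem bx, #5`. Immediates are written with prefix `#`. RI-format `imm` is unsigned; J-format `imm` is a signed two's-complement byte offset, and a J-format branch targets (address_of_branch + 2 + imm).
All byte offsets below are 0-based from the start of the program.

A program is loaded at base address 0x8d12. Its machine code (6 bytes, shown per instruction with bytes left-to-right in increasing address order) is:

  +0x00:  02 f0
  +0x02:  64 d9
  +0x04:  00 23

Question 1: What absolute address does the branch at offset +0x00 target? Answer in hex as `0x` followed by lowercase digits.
0x8d16

[00] 02 f0 → 0xf002
  top 4b → 0xf → bz [J]
  imm: (w>>0)&0xfff=0x2 → #2
  target = base 0x8d12 + off 0x00 + 2 + imm 2 = 0x8d16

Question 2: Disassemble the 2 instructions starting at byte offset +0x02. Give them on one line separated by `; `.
cpi cx, #356; cpy ax, dx

[02] 64 d9 → 0xd964
  op=0xd964>>12=0xd ⇒ cpi (RI)
  rd@[11:10]=0x2 ⇒ cx
  imm@[9:0]=0x164 ⇒ #356
[04] 00 23 → 0x2300
  op=0x2300>>12=0x2 ⇒ cpy (RR)
  rd@[11:10]=0x0 ⇒ ax
  rs@[9:8]=0x3 ⇒ dx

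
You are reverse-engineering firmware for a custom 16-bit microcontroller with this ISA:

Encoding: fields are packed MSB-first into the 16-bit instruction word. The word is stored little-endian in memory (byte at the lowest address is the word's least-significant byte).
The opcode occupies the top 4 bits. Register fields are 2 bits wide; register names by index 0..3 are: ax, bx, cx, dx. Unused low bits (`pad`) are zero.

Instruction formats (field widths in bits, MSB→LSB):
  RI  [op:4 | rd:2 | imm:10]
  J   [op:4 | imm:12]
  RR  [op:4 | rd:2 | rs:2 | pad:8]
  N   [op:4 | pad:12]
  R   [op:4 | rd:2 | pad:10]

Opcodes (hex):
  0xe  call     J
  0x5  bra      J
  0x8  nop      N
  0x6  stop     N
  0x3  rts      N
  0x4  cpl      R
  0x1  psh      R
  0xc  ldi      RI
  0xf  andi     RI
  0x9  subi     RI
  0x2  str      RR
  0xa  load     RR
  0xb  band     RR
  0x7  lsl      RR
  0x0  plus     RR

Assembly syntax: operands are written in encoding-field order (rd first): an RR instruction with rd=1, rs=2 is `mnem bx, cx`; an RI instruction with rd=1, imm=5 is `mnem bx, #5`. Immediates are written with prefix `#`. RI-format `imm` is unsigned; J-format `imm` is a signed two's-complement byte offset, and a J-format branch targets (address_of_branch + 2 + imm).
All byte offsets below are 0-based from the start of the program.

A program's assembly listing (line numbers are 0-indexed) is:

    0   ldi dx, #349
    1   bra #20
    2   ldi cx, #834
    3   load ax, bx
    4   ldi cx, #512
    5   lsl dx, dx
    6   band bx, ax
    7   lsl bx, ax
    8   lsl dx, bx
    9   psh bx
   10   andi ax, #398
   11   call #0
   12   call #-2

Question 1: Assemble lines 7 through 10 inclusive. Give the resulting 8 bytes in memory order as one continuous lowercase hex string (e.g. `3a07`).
line 7 (lsl): pack op=0x7:4|rd=1:2|rs=0:2|pad=0:8 = 0x7400; little→ 00 74
line 8 (lsl): pack op=0x7:4|rd=3:2|rs=1:2|pad=0:8 = 0x7d00; little→ 00 7d
line 9 (psh): pack op=0x1:4|rd=1:2|pad=0:10 = 0x1400; little→ 00 14
line 10 (andi): pack op=0xf:4|rd=0:2|imm=398:10 = 0xf18e; little→ 8e f1

0074007d00148ef1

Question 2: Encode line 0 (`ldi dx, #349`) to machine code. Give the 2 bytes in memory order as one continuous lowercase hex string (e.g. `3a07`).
5dcd

line 0 (ldi): pack op=0xc:4|rd=3:2|imm=349:10 = 0xcd5d; little→ 5d cd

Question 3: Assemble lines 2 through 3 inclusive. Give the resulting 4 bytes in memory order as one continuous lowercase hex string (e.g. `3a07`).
line 2 (ldi): pack op=0xc:4|rd=2:2|imm=834:10 = 0xcb42; little→ 42 cb
line 3 (load): pack op=0xa:4|rd=0:2|rs=1:2|pad=0:8 = 0xa100; little→ 00 a1

42cb00a1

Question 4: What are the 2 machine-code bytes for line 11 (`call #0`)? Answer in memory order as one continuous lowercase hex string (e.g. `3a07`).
line 11 (call): pack op=0xe:4|imm=0:12 = 0xe000; little→ 00 e0

00e0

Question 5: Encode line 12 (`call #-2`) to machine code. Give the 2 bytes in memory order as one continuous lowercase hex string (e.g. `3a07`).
feef

line 12 (call): pack op=0xe:4|imm=-2:12 = 0xeffe; little→ fe ef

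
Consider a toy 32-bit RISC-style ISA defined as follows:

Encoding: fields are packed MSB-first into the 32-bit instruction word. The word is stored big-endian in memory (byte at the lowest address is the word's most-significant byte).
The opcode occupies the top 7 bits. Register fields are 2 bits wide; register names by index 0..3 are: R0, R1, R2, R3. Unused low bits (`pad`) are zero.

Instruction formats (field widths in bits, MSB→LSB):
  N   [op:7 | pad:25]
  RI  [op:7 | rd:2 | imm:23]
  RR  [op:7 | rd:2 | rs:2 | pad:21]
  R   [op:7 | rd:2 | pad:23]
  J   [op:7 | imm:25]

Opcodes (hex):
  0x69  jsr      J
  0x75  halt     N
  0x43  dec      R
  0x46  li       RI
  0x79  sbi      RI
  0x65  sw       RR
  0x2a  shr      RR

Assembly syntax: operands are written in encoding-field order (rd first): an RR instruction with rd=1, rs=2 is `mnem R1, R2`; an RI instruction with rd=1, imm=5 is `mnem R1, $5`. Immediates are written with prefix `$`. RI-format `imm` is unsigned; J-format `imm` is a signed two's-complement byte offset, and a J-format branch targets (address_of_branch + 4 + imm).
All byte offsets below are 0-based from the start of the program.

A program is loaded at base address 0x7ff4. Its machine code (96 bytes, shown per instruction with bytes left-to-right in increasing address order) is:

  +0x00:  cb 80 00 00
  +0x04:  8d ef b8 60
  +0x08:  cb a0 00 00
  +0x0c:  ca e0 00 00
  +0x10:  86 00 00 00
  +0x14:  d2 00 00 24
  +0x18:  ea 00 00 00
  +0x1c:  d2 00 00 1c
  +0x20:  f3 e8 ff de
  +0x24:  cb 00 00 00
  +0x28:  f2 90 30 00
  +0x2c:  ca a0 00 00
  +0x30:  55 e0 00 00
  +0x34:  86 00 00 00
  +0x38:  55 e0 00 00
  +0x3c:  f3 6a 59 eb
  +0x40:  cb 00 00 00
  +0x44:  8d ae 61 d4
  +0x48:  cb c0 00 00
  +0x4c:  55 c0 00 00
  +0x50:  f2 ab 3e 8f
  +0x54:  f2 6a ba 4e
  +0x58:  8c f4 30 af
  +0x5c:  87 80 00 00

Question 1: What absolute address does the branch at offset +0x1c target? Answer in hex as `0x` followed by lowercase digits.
0x8030

off 0x1c: read d2 00 00 1c as big → 0xd200001c
  opcode bits[31:25]=0x69: jsr/J
  imm: (w>>0)&0x1ffffff=0x1c → $28
  target = base 0x7ff4 + off 0x1c + 4 + imm 28 = 0x8030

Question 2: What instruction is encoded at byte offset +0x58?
@+58  big-endian(8c f4 30 af) = 0x8cf430af
  top 7b → 0x46 → li [RI]
  rd: (w>>23)&0x3=0x1 → R1
  imm: (w>>0)&0x7fffff=0x7430af → $7614639

li R1, $7614639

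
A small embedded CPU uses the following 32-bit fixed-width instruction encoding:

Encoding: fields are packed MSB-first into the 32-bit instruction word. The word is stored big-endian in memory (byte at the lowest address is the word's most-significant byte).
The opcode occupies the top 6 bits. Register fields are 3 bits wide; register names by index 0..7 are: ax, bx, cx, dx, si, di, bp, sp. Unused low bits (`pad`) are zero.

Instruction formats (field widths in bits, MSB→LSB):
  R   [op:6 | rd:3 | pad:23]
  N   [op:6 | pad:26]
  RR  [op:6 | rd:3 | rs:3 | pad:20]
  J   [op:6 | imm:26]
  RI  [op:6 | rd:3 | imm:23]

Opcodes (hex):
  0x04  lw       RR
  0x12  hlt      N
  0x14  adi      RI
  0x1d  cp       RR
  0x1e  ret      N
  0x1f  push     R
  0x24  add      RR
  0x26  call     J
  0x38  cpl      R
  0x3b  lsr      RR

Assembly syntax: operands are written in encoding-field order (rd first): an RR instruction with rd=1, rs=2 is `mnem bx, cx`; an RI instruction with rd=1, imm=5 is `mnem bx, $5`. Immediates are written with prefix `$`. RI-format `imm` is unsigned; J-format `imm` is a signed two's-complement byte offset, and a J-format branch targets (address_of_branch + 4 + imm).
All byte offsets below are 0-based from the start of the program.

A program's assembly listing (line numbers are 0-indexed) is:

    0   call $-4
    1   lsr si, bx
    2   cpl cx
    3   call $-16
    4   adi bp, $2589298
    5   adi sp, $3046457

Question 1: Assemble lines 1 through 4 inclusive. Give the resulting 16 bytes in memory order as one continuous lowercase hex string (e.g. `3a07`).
ee100000e10000009bfffff053278272

1. lsr fields op=0x3b:6|rd=4:3|rs=1:3|pad=0:20 → word ee100000h → ee 10 00 00
2. cpl fields op=0x38:6|rd=2:3|pad=0:23 → word e1000000h → e1 00 00 00
3. call fields op=0x26:6|imm=-16:26 → word 9bfffff0h → 9b ff ff f0
4. adi fields op=0x14:6|rd=6:3|imm=2589298:23 → word 53278272h → 53 27 82 72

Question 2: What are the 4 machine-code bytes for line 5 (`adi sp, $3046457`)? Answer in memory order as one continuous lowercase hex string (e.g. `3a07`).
53ae7c39

5. adi fields op=0x14:6|rd=7:3|imm=3046457:23 → word 53ae7c39h → 53 ae 7c 39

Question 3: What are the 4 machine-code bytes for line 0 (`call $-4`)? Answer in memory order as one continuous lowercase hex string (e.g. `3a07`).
line 0 (call): pack op=0x26:6|imm=-4:26 = 0x9bfffffc; big→ 9b ff ff fc

9bfffffc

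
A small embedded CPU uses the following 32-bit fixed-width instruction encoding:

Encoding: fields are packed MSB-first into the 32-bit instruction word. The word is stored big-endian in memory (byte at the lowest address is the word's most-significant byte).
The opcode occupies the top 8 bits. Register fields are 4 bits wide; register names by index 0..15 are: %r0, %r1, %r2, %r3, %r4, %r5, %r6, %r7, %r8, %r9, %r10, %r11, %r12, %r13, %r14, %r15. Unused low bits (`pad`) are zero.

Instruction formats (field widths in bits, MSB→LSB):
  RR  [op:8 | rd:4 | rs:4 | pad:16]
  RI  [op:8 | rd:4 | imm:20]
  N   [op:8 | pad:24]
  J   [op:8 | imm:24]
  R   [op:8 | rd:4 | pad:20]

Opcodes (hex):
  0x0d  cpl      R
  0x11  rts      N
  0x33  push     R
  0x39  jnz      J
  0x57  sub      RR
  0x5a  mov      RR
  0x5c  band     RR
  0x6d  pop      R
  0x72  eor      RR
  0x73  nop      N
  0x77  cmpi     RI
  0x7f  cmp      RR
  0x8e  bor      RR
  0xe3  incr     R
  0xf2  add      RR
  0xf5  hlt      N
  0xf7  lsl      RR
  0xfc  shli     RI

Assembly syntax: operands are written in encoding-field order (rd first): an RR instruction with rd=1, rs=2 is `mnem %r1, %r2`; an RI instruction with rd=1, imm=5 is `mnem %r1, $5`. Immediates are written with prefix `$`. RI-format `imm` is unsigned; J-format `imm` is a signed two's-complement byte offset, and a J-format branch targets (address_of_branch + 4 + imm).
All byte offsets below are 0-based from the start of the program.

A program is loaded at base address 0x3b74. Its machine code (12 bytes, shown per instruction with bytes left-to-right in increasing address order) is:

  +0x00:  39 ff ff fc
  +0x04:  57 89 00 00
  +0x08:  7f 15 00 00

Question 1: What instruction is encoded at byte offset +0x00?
jnz $-4

+0x00: 39 ff ff fc ⇒ word 0x39fffffc (big)
  top 8b → 0x39 → jnz [J]
  imm: (w>>0)&0xffffff=0xfffffc (s24→-4) → $-4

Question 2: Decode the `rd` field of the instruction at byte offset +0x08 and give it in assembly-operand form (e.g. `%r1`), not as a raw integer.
%r1

off 0x08: read 7f 15 00 00 as big → 0x7f150000
  opcode bits[31:24]=0x7f: cmp/RR
  rd@[23:20]=0x1 ⇒ %r1
  rs@[19:16]=0x5 ⇒ %r5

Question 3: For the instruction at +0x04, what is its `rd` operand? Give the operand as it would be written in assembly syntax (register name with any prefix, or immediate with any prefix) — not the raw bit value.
%r8

off 0x04: read 57 89 00 00 as big → 0x57890000
  opcode bits[31:24]=0x57: sub/RR
  rd@[23:20]=0x8 ⇒ %r8
  rs@[19:16]=0x9 ⇒ %r9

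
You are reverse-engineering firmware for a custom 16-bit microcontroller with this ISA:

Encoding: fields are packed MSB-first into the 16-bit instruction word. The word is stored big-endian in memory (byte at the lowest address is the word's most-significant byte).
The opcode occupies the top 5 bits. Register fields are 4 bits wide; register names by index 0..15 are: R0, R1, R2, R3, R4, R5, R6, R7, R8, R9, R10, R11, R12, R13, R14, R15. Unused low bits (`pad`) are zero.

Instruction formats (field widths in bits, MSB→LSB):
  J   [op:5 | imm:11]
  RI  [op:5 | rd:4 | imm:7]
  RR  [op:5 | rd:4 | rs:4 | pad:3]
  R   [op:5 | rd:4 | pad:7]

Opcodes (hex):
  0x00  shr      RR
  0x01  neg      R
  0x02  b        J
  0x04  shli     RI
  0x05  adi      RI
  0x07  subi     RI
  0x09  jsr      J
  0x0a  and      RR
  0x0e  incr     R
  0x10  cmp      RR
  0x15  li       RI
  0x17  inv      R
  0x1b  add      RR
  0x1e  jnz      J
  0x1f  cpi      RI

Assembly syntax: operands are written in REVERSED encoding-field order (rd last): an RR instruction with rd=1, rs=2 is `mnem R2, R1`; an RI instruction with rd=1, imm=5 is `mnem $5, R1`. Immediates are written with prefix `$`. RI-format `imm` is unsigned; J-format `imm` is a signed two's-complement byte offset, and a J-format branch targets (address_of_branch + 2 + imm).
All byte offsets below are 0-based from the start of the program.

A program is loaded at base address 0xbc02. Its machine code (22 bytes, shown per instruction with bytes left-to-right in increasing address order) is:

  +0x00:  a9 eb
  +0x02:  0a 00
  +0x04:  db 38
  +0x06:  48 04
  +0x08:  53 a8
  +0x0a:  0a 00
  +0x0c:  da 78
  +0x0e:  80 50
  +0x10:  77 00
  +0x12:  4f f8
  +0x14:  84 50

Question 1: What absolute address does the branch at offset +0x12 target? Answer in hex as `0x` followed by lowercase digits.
0xbc0e

[12] 4f f8 → 0x4ff8
  op=0x4ff8>>11=0x9 ⇒ jsr (J)
  [10:0] imm=2040 (s11→-8) = $-8
  target = base 0xbc02 + off 0x12 + 2 + imm -8 = 0xbc0e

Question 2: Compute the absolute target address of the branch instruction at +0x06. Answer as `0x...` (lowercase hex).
[06] 48 04 → 0x4804
  top 5b → 0x9 → jsr [J]
  imm: (w>>0)&0x7ff=0x4 → $4
  target = base 0xbc02 + off 0x06 + 2 + imm 4 = 0xbc0e

0xbc0e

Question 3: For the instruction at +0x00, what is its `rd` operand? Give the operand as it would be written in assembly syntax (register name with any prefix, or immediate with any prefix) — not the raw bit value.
R3

off 0x00: read a9 eb as big → 0xa9eb
  opcode bits[15:11]=0x15: li/RI
  rd@[10:7]=0x3 ⇒ R3
  imm@[6:0]=0x6b ⇒ $107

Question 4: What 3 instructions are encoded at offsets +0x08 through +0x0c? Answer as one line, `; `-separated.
+0x08: 53 a8 ⇒ word 0x53a8 (big)
  opcode bits[15:11]=0xa: and/RR
  rd: (w>>7)&0xf=0x7 → R7
  rs: (w>>3)&0xf=0x5 → R5
+0x0a: 0a 00 ⇒ word 0x0a00 (big)
  opcode bits[15:11]=0x1: neg/R
  rd: (w>>7)&0xf=0x4 → R4
+0x0c: da 78 ⇒ word 0xda78 (big)
  opcode bits[15:11]=0x1b: add/RR
  rd: (w>>7)&0xf=0x4 → R4
  rs: (w>>3)&0xf=0xf → R15

and R5, R7; neg R4; add R15, R4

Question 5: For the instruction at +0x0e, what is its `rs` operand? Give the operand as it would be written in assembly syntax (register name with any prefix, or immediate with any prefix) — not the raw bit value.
R10

[0e] 80 50 → 0x8050
  op=0x8050>>11=0x10 ⇒ cmp (RR)
  [10:7] rd=0 = R0
  [6:3] rs=10 = R10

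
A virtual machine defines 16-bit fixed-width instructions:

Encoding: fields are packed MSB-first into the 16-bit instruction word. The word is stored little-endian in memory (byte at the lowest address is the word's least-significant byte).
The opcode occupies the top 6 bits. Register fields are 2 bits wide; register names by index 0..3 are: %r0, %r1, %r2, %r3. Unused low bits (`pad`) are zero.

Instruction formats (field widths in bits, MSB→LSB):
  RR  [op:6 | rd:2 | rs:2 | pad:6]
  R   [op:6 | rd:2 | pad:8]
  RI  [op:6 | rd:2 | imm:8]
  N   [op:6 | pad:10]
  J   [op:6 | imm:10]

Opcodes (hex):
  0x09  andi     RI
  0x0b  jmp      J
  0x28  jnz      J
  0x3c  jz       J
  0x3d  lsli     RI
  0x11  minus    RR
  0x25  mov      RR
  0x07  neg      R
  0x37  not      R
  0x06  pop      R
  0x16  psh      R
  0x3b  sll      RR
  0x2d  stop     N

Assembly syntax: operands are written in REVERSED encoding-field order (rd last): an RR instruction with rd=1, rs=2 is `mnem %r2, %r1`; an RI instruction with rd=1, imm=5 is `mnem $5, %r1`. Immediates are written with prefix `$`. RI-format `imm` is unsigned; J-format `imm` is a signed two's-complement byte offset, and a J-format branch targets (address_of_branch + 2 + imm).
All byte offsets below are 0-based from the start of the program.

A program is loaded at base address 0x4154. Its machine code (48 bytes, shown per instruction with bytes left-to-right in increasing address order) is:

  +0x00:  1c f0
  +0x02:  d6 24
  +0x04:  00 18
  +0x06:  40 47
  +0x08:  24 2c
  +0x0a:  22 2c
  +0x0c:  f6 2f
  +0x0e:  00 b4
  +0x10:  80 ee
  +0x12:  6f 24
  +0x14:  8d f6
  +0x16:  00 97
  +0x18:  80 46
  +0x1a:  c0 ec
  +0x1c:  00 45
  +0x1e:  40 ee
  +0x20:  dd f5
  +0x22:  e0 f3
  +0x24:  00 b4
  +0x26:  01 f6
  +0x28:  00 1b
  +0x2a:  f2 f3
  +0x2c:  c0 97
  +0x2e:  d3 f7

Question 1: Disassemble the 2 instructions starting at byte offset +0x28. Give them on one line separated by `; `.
off 0x28: read 00 1b as little → 0x1b00
  op=0x1b00>>10=0x6 ⇒ pop (R)
  rd@[9:8]=0x3 ⇒ %r3
off 0x2a: read f2 f3 as little → 0xf3f2
  op=0xf3f2>>10=0x3c ⇒ jz (J)
  imm@[9:0]=0x3f2 (s10→-14) ⇒ $-14

pop %r3; jz $-14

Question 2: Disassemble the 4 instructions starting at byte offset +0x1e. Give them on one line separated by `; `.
off 0x1e: read 40 ee as little → 0xee40
  op=0xee40>>10=0x3b ⇒ sll (RR)
  rd@[9:8]=0x2 ⇒ %r2
  rs@[7:6]=0x1 ⇒ %r1
off 0x20: read dd f5 as little → 0xf5dd
  op=0xf5dd>>10=0x3d ⇒ lsli (RI)
  rd@[9:8]=0x1 ⇒ %r1
  imm@[7:0]=0xdd ⇒ $221
off 0x22: read e0 f3 as little → 0xf3e0
  op=0xf3e0>>10=0x3c ⇒ jz (J)
  imm@[9:0]=0x3e0 (s10→-32) ⇒ $-32
off 0x24: read 00 b4 as little → 0xb400
  op=0xb400>>10=0x2d ⇒ stop (N)

sll %r1, %r2; lsli $221, %r1; jz $-32; stop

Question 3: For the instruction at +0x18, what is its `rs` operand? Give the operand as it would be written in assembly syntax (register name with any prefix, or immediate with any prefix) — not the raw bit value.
@+18  little-endian(80 46) = 0x4680
  top 6b → 0x11 → minus [RR]
  [9:8] rd=2 = %r2
  [7:6] rs=2 = %r2

%r2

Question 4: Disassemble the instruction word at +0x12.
andi $111, %r0

+0x12: 6f 24 ⇒ word 0x246f (little)
  op=0x246f>>10=0x9 ⇒ andi (RI)
  rd@[9:8]=0x0 ⇒ %r0
  imm@[7:0]=0x6f ⇒ $111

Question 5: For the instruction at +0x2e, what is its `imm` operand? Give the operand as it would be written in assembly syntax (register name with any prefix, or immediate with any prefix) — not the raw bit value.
[2e] d3 f7 → 0xf7d3
  op=0xf7d3>>10=0x3d ⇒ lsli (RI)
  rd: (w>>8)&0x3=0x3 → %r3
  imm: (w>>0)&0xff=0xd3 → $211

$211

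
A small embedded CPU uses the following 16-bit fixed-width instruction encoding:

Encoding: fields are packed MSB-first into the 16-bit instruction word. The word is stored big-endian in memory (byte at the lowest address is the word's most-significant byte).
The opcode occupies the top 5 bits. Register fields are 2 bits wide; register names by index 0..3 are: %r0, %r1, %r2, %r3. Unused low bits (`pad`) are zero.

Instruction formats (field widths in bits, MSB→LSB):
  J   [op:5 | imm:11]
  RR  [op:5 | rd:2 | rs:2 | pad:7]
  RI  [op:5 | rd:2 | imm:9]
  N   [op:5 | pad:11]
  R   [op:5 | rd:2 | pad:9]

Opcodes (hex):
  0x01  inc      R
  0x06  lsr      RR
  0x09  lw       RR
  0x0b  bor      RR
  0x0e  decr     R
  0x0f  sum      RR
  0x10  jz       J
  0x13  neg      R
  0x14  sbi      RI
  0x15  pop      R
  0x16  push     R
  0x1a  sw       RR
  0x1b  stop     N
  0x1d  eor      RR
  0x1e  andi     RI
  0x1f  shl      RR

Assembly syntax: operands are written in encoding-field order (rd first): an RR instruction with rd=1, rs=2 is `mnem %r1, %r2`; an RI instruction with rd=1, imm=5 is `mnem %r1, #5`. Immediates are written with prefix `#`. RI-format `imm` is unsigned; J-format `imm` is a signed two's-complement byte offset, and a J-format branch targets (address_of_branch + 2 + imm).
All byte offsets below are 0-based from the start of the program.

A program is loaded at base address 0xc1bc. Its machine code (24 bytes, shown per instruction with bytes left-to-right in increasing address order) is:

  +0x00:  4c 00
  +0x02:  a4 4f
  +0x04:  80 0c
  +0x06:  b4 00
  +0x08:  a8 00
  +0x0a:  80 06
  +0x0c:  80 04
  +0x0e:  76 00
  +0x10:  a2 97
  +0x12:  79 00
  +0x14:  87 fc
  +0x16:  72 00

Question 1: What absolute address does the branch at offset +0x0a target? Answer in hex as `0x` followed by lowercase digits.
[0a] 80 06 → 0x8006
  opcode bits[15:11]=0x10: jz/J
  imm@[10:0]=0x6 ⇒ #6
  target = base 0xc1bc + off 0x0a + 2 + imm 6 = 0xc1ce

0xc1ce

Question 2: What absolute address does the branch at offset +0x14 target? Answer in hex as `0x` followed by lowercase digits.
off 0x14: read 87 fc as big → 0x87fc
  opcode bits[15:11]=0x10: jz/J
  [10:0] imm=2044 (s11→-4) = #-4
  target = base 0xc1bc + off 0x14 + 2 + imm -4 = 0xc1ce

0xc1ce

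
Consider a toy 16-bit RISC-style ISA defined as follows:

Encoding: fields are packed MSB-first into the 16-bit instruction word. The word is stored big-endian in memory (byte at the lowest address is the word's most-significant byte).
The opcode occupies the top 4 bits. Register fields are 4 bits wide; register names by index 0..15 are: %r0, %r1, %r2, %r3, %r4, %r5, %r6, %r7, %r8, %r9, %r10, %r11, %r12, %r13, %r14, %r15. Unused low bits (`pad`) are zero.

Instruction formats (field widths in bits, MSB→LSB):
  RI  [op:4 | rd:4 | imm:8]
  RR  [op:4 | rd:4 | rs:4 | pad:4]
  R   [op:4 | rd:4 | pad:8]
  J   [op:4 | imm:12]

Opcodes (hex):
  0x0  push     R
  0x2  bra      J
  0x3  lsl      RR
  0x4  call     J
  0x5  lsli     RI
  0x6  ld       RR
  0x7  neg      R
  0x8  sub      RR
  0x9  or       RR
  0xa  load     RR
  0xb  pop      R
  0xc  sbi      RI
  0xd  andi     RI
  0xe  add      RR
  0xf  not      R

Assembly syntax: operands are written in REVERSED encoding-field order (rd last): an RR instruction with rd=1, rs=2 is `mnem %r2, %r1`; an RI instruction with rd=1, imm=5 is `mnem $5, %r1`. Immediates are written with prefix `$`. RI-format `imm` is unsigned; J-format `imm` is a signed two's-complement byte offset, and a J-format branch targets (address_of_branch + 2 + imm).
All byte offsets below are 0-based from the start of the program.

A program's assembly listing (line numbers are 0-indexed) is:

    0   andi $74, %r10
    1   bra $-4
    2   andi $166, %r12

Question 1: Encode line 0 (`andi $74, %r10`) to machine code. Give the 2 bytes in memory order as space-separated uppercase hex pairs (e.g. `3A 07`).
DA 4A

0. andi fields op=0xd:4|rd=10:4|imm=74:8 → word da4ah → da 4a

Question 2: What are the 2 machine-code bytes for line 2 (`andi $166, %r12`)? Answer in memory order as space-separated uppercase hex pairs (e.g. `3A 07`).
DC A6

line 2 (andi): pack op=0xd:4|rd=12:4|imm=166:8 = 0xdca6; big→ dc a6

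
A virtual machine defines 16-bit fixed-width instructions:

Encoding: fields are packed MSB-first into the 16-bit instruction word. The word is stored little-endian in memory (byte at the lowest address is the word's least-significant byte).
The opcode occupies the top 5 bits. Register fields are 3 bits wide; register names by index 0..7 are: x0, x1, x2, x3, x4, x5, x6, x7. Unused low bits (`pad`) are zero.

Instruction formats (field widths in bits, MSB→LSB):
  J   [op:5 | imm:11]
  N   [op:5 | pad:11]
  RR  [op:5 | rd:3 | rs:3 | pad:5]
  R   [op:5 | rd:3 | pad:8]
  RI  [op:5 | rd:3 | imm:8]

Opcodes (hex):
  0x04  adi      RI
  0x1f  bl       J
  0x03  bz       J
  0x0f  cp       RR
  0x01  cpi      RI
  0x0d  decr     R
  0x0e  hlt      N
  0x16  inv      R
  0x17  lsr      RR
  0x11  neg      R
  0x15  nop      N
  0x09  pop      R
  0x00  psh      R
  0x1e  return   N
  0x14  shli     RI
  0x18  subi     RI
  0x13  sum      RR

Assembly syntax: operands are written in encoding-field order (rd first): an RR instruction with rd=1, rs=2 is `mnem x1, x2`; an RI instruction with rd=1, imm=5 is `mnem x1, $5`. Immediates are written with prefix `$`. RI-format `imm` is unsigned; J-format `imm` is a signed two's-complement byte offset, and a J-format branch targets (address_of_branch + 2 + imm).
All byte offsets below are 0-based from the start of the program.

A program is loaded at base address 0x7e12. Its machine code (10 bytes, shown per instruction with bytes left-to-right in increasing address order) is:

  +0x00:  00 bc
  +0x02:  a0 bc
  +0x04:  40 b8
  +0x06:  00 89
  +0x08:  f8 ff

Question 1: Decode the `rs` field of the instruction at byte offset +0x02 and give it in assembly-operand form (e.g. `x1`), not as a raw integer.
x5

+0x02: a0 bc ⇒ word 0xbca0 (little)
  opcode bits[15:11]=0x17: lsr/RR
  rd: (w>>8)&0x7=0x4 → x4
  rs: (w>>5)&0x7=0x5 → x5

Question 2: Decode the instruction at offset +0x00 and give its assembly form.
lsr x4, x0

off 0x00: read 00 bc as little → 0xbc00
  op=0xbc00>>11=0x17 ⇒ lsr (RR)
  rd: (w>>8)&0x7=0x4 → x4
  rs: (w>>5)&0x7=0x0 → x0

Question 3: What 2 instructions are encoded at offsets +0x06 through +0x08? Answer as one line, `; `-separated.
+0x06: 00 89 ⇒ word 0x8900 (little)
  opcode bits[15:11]=0x11: neg/R
  [10:8] rd=1 = x1
+0x08: f8 ff ⇒ word 0xfff8 (little)
  opcode bits[15:11]=0x1f: bl/J
  [10:0] imm=2040 (s11→-8) = $-8

neg x1; bl $-8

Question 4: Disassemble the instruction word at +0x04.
lsr x0, x2

off 0x04: read 40 b8 as little → 0xb840
  opcode bits[15:11]=0x17: lsr/RR
  rd: (w>>8)&0x7=0x0 → x0
  rs: (w>>5)&0x7=0x2 → x2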